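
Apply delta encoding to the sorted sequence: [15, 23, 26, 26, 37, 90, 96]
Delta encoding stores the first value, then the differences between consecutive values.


First value: 15
Deltas:
  23 - 15 = 8
  26 - 23 = 3
  26 - 26 = 0
  37 - 26 = 11
  90 - 37 = 53
  96 - 90 = 6


Delta encoded: [15, 8, 3, 0, 11, 53, 6]


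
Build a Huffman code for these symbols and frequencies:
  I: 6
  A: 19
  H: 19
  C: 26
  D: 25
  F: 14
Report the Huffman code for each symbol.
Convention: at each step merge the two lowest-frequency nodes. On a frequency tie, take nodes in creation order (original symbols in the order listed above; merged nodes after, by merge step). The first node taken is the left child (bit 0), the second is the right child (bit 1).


Huffman tree construction:
Step 1: Merge I(6) + F(14) = 20
Step 2: Merge A(19) + H(19) = 38
Step 3: Merge (I+F)(20) + D(25) = 45
Step 4: Merge C(26) + (A+H)(38) = 64
Step 5: Merge ((I+F)+D)(45) + (C+(A+H))(64) = 109
Read each symbol's code off the tree from the root (left child = 0, right child = 1).

Codes:
  I: 000 (length 3)
  A: 110 (length 3)
  H: 111 (length 3)
  C: 10 (length 2)
  D: 01 (length 2)
  F: 001 (length 3)
Average code length: 276/109 = 2.5321 bits/symbol


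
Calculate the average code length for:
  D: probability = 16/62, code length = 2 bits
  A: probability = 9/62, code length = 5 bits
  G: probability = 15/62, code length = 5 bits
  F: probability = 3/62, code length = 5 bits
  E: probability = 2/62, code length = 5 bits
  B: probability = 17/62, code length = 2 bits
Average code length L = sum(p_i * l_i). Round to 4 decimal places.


Weighted contributions p_i * l_i:
  D: (16/62) * 2 = 32/62
  A: (9/62) * 5 = 45/62
  G: (15/62) * 5 = 75/62
  F: (3/62) * 5 = 15/62
  E: (2/62) * 5 = 10/62
  B: (17/62) * 2 = 34/62
Sum = (32 + 45 + 75 + 15 + 10 + 34)/62 = 211/62

L = 211/62 = 3.4032 bits/symbol


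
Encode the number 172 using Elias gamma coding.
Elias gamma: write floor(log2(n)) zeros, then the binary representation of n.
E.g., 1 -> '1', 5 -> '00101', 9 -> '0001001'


num_bits = floor(log2(172)) + 1 = 8
leading_zeros = num_bits - 1 = 7
binary(172) = 10101100

Elias gamma(172) = '0000000' + '10101100' = 000000010101100 (15 bits)


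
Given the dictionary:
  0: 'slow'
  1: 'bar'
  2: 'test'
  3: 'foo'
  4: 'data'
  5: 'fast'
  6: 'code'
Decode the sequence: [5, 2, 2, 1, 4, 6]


Look up each index in the dictionary:
  5 -> 'fast'
  2 -> 'test'
  2 -> 'test'
  1 -> 'bar'
  4 -> 'data'
  6 -> 'code'

Decoded: "fast test test bar data code"


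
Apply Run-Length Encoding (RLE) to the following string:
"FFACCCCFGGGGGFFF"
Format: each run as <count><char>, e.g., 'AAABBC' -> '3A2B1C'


Scanning runs left to right:
  i=0: run of 'F' x 2 -> '2F'
  i=2: run of 'A' x 1 -> '1A'
  i=3: run of 'C' x 4 -> '4C'
  i=7: run of 'F' x 1 -> '1F'
  i=8: run of 'G' x 5 -> '5G'
  i=13: run of 'F' x 3 -> '3F'

RLE = 2F1A4C1F5G3F


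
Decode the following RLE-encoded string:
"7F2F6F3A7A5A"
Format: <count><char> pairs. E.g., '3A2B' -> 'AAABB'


Expanding each <count><char> pair:
  7F -> 'FFFFFFF'
  2F -> 'FF'
  6F -> 'FFFFFF'
  3A -> 'AAA'
  7A -> 'AAAAAAA'
  5A -> 'AAAAA'

Decoded = FFFFFFFFFFFFFFFAAAAAAAAAAAAAAA


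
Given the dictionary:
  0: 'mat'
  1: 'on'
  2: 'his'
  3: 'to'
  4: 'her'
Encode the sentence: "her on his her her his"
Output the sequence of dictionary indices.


Look up each word in the dictionary:
  'her' -> 4
  'on' -> 1
  'his' -> 2
  'her' -> 4
  'her' -> 4
  'his' -> 2

Encoded: [4, 1, 2, 4, 4, 2]


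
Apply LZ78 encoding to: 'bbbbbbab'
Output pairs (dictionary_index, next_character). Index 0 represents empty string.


LZ78 encoding steps:
Dictionary: {0: ''}
Step 1: w='' (idx 0), next='b' -> output (0, 'b'), add 'b' as idx 1
Step 2: w='b' (idx 1), next='b' -> output (1, 'b'), add 'bb' as idx 2
Step 3: w='bb' (idx 2), next='b' -> output (2, 'b'), add 'bbb' as idx 3
Step 4: w='' (idx 0), next='a' -> output (0, 'a'), add 'a' as idx 4
Step 5: w='b' (idx 1), end of input -> output (1, '')


Encoded: [(0, 'b'), (1, 'b'), (2, 'b'), (0, 'a'), (1, '')]


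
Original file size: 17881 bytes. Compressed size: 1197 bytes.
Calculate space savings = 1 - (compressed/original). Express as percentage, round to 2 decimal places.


ratio = compressed/original = 1197/17881 = 0.066943
savings = 1 - ratio = 1 - 0.066943 = 0.933057
as a percentage: 0.933057 * 100 = 93.31%

Space savings = 1 - 1197/17881 = 93.31%


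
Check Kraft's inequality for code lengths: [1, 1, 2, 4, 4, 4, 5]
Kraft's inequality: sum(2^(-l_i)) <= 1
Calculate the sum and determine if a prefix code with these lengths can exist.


Sum = 2^(-1) + 2^(-1) + 2^(-2) + 2^(-4) + 2^(-4) + 2^(-4) + 2^(-5)
    = 0.5 + 0.5 + 0.25 + 0.0625 + 0.0625 + 0.0625 + 0.03125
    = 47/32 = 1.46875
Since 1.46875 > 1, Kraft's inequality is NOT satisfied.
A prefix code with these lengths CANNOT exist.

Kraft sum = 1.46875. Not satisfied.


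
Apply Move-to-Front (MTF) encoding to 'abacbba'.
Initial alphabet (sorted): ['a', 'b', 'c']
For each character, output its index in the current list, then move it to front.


MTF encoding:
'a': index 0 in ['a', 'b', 'c'] -> ['a', 'b', 'c']
'b': index 1 in ['a', 'b', 'c'] -> ['b', 'a', 'c']
'a': index 1 in ['b', 'a', 'c'] -> ['a', 'b', 'c']
'c': index 2 in ['a', 'b', 'c'] -> ['c', 'a', 'b']
'b': index 2 in ['c', 'a', 'b'] -> ['b', 'c', 'a']
'b': index 0 in ['b', 'c', 'a'] -> ['b', 'c', 'a']
'a': index 2 in ['b', 'c', 'a'] -> ['a', 'b', 'c']


Output: [0, 1, 1, 2, 2, 0, 2]


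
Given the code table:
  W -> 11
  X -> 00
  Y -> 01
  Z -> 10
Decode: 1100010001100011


Decoding:
11 -> W
00 -> X
01 -> Y
00 -> X
01 -> Y
10 -> Z
00 -> X
11 -> W


Result: WXYXYZXW


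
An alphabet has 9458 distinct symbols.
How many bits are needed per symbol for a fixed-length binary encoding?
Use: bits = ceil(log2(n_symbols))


log2(9458) = 13.2073
Bracket: 2^13 = 8192 < 9458 <= 2^14 = 16384
So ceil(log2(9458)) = 14

bits = ceil(log2(9458)) = ceil(13.2073) = 14 bits


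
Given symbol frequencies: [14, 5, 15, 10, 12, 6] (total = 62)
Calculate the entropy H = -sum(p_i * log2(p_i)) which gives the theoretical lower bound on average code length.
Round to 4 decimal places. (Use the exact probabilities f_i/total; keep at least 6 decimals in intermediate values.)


Per-symbol terms -p_i * log2(p_i) with p_i = f_i/62:
  p = 14/62 = 0.225806: log2(p) = -2.146841, -p*log2(p) = 0.484771
  p = 5/62 = 0.080645: log2(p) = -3.632268, -p*log2(p) = 0.292925
  p = 15/62 = 0.241935: log2(p) = -2.047306, -p*log2(p) = 0.495316
  p = 10/62 = 0.161290: log2(p) = -2.632268, -p*log2(p) = 0.424559
  p = 12/62 = 0.193548: log2(p) = -2.369234, -p*log2(p) = 0.458561
  p = 6/62 = 0.096774: log2(p) = -3.369234, -p*log2(p) = 0.326055
H = 0.484771 + 0.292925 + 0.495316 + 0.424559 + 0.458561 + 0.326055 = 2.482187

H = 2.4822 bits/symbol


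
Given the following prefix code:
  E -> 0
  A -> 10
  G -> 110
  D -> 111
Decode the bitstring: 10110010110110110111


Decoding step by step:
Bits 10 -> A
Bits 110 -> G
Bits 0 -> E
Bits 10 -> A
Bits 110 -> G
Bits 110 -> G
Bits 110 -> G
Bits 111 -> D


Decoded message: AGEAGGGD


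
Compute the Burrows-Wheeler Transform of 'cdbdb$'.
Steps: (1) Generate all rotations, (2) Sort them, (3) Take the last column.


Rotations (sorted):
  0: $cdbdb -> last char: b
  1: b$cdbd -> last char: d
  2: bdb$cd -> last char: d
  3: cdbdb$ -> last char: $
  4: db$cdb -> last char: b
  5: dbdb$c -> last char: c


BWT = bdd$bc


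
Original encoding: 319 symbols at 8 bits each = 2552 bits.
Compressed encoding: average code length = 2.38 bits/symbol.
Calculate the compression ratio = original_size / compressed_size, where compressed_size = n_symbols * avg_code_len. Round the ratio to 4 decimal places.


original_size = n_symbols * orig_bits = 319 * 8 = 2552 bits
compressed_size = n_symbols * avg_code_len = 319 * 2.38 = 759.22 bits
ratio = original_size / compressed_size = 2552 / 759.22 = 3.3613

Compression ratio = 3.3613


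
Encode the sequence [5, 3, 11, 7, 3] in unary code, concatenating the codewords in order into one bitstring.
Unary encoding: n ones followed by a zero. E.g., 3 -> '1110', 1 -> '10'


Encode each number as n ones followed by a terminating 0:
  5 -> 111110 (6 bits)
  3 -> 1110 (4 bits)
  11 -> 111111111110 (12 bits)
  7 -> 11111110 (8 bits)
  3 -> 1110 (4 bits)
Total length = 6 + 4 + 12 + 8 + 4 = 34 bits.

Unary([5, 3, 11, 7, 3]) = 1111101110111111111110111111101110 (34 bits)


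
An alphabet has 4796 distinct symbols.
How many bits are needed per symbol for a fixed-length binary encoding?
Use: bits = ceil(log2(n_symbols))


log2(4796) = 12.2276
Bracket: 2^12 = 4096 < 4796 <= 2^13 = 8192
So ceil(log2(4796)) = 13

bits = ceil(log2(4796)) = ceil(12.2276) = 13 bits


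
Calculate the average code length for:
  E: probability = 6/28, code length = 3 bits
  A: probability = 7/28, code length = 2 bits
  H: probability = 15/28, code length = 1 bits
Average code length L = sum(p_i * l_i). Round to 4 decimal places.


Weighted contributions p_i * l_i:
  E: (6/28) * 3 = 18/28
  A: (7/28) * 2 = 14/28
  H: (15/28) * 1 = 15/28
Sum = (18 + 14 + 15)/28 = 47/28

L = 47/28 = 1.6786 bits/symbol


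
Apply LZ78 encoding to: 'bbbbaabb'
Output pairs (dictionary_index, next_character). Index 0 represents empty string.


LZ78 encoding steps:
Dictionary: {0: ''}
Step 1: w='' (idx 0), next='b' -> output (0, 'b'), add 'b' as idx 1
Step 2: w='b' (idx 1), next='b' -> output (1, 'b'), add 'bb' as idx 2
Step 3: w='b' (idx 1), next='a' -> output (1, 'a'), add 'ba' as idx 3
Step 4: w='' (idx 0), next='a' -> output (0, 'a'), add 'a' as idx 4
Step 5: w='bb' (idx 2), end of input -> output (2, '')


Encoded: [(0, 'b'), (1, 'b'), (1, 'a'), (0, 'a'), (2, '')]


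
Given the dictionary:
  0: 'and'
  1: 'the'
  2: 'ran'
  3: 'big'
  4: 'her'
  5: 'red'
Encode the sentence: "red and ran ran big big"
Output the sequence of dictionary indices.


Look up each word in the dictionary:
  'red' -> 5
  'and' -> 0
  'ran' -> 2
  'ran' -> 2
  'big' -> 3
  'big' -> 3

Encoded: [5, 0, 2, 2, 3, 3]


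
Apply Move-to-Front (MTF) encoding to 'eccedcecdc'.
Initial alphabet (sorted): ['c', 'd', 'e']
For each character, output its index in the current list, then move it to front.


MTF encoding:
'e': index 2 in ['c', 'd', 'e'] -> ['e', 'c', 'd']
'c': index 1 in ['e', 'c', 'd'] -> ['c', 'e', 'd']
'c': index 0 in ['c', 'e', 'd'] -> ['c', 'e', 'd']
'e': index 1 in ['c', 'e', 'd'] -> ['e', 'c', 'd']
'd': index 2 in ['e', 'c', 'd'] -> ['d', 'e', 'c']
'c': index 2 in ['d', 'e', 'c'] -> ['c', 'd', 'e']
'e': index 2 in ['c', 'd', 'e'] -> ['e', 'c', 'd']
'c': index 1 in ['e', 'c', 'd'] -> ['c', 'e', 'd']
'd': index 2 in ['c', 'e', 'd'] -> ['d', 'c', 'e']
'c': index 1 in ['d', 'c', 'e'] -> ['c', 'd', 'e']


Output: [2, 1, 0, 1, 2, 2, 2, 1, 2, 1]


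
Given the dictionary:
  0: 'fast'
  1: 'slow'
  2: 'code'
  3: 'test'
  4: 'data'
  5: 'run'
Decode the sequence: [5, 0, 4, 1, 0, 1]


Look up each index in the dictionary:
  5 -> 'run'
  0 -> 'fast'
  4 -> 'data'
  1 -> 'slow'
  0 -> 'fast'
  1 -> 'slow'

Decoded: "run fast data slow fast slow"


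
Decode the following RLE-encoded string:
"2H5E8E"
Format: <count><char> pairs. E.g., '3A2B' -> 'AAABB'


Expanding each <count><char> pair:
  2H -> 'HH'
  5E -> 'EEEEE'
  8E -> 'EEEEEEEE'

Decoded = HHEEEEEEEEEEEEE


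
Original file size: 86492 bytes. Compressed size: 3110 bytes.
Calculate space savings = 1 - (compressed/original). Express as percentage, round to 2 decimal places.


ratio = compressed/original = 3110/86492 = 0.035957
savings = 1 - ratio = 1 - 0.035957 = 0.964043
as a percentage: 0.964043 * 100 = 96.4%

Space savings = 1 - 3110/86492 = 96.4%


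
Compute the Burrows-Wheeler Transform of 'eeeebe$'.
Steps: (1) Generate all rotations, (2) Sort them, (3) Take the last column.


Rotations (sorted):
  0: $eeeebe -> last char: e
  1: be$eeee -> last char: e
  2: e$eeeeb -> last char: b
  3: ebe$eee -> last char: e
  4: eebe$ee -> last char: e
  5: eeebe$e -> last char: e
  6: eeeebe$ -> last char: $


BWT = eebeee$


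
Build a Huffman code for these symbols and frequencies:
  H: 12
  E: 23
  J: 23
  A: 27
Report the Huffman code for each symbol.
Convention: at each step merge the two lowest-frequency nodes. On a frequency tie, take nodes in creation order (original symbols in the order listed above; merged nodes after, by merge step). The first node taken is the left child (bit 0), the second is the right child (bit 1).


Huffman tree construction:
Step 1: Merge H(12) + E(23) = 35
Step 2: Merge J(23) + A(27) = 50
Step 3: Merge (H+E)(35) + (J+A)(50) = 85
Read each symbol's code off the tree from the root (left child = 0, right child = 1).

Codes:
  H: 00 (length 2)
  E: 01 (length 2)
  J: 10 (length 2)
  A: 11 (length 2)
Average code length: 170/85 = 2.0000 bits/symbol


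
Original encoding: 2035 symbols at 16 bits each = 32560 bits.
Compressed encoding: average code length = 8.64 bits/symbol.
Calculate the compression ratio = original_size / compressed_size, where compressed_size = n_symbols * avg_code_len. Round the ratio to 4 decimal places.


original_size = n_symbols * orig_bits = 2035 * 16 = 32560 bits
compressed_size = n_symbols * avg_code_len = 2035 * 8.64 = 17582.4 bits
ratio = original_size / compressed_size = 32560 / 17582.4 = 1.8519

Compression ratio = 1.8519


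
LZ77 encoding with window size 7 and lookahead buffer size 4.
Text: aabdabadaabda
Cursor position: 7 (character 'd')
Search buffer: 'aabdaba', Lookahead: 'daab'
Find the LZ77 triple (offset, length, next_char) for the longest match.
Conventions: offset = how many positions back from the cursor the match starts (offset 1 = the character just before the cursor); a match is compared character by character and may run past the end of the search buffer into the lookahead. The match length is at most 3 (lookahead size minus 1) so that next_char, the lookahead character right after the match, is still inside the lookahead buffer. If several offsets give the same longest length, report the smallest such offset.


Try each offset into the search buffer:
  offset=1 (pos 6, char 'a'): match length 0
  offset=2 (pos 5, char 'b'): match length 0
  offset=3 (pos 4, char 'a'): match length 0
  offset=4 (pos 3, char 'd'): match length 2
  offset=5 (pos 2, char 'b'): match length 0
  offset=6 (pos 1, char 'a'): match length 0
  offset=7 (pos 0, char 'a'): match length 0
Longest match has length 2 at offset 4.
next_char = character at position 7 + 2 = 9 -> 'a'

Best match: offset=4, length=2 (matching 'da' starting at position 3)
LZ77 triple: (4, 2, 'a')


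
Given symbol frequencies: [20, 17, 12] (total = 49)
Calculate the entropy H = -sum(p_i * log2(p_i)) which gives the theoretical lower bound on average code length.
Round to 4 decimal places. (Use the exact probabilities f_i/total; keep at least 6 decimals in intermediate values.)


Per-symbol terms -p_i * log2(p_i) with p_i = f_i/49:
  p = 20/49 = 0.408163: log2(p) = -1.292782, -p*log2(p) = 0.527666
  p = 17/49 = 0.346939: log2(p) = -1.527247, -p*log2(p) = 0.529861
  p = 12/49 = 0.244898: log2(p) = -2.029747, -p*log2(p) = 0.497081
H = 0.527666 + 0.529861 + 0.497081 = 1.554608

H = 1.5546 bits/symbol


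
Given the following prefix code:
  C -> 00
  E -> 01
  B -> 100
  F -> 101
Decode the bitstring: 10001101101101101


Decoding step by step:
Bits 100 -> B
Bits 01 -> E
Bits 101 -> F
Bits 101 -> F
Bits 101 -> F
Bits 101 -> F


Decoded message: BEFFFF


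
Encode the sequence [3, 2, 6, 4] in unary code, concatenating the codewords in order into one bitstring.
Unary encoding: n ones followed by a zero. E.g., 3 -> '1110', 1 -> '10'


Encode each number as n ones followed by a terminating 0:
  3 -> 1110 (4 bits)
  2 -> 110 (3 bits)
  6 -> 1111110 (7 bits)
  4 -> 11110 (5 bits)
Total length = 4 + 3 + 7 + 5 = 19 bits.

Unary([3, 2, 6, 4]) = 1110110111111011110 (19 bits)


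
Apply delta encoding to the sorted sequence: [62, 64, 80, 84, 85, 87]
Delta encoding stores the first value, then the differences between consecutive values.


First value: 62
Deltas:
  64 - 62 = 2
  80 - 64 = 16
  84 - 80 = 4
  85 - 84 = 1
  87 - 85 = 2


Delta encoded: [62, 2, 16, 4, 1, 2]


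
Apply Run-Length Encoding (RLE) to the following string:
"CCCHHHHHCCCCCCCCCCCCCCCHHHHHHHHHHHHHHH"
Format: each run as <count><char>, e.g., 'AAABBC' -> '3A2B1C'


Scanning runs left to right:
  i=0: run of 'C' x 3 -> '3C'
  i=3: run of 'H' x 5 -> '5H'
  i=8: run of 'C' x 15 -> '15C'
  i=23: run of 'H' x 15 -> '15H'

RLE = 3C5H15C15H


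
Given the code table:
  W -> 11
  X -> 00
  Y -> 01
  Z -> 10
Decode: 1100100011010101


Decoding:
11 -> W
00 -> X
10 -> Z
00 -> X
11 -> W
01 -> Y
01 -> Y
01 -> Y


Result: WXZXWYYY


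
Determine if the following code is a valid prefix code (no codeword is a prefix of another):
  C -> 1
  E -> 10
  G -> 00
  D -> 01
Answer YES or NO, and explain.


Checking each pair (does one codeword prefix another?):
  C='1' vs E='10': prefix -- VIOLATION

NO -- this is NOT a valid prefix code. C (1) is a prefix of E (10).


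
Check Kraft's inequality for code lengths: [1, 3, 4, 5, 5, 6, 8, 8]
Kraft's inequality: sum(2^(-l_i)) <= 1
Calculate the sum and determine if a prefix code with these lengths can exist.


Sum = 2^(-1) + 2^(-3) + 2^(-4) + 2^(-5) + 2^(-5) + 2^(-6) + 2^(-8) + 2^(-8)
    = 0.5 + 0.125 + 0.0625 + 0.03125 + 0.03125 + 0.015625 + 0.00390625 + 0.00390625
    = 198/256 = 0.7734375
Since 0.7734375 <= 1, Kraft's inequality IS satisfied.
A prefix code with these lengths CAN exist.

Kraft sum = 0.7734375. Satisfied.


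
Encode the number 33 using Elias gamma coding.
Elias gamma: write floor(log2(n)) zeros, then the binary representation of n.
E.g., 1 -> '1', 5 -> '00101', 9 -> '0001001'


num_bits = floor(log2(33)) + 1 = 6
leading_zeros = num_bits - 1 = 5
binary(33) = 100001

Elias gamma(33) = '00000' + '100001' = 00000100001 (11 bits)


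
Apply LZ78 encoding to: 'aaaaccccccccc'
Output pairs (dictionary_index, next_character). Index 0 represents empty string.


LZ78 encoding steps:
Dictionary: {0: ''}
Step 1: w='' (idx 0), next='a' -> output (0, 'a'), add 'a' as idx 1
Step 2: w='a' (idx 1), next='a' -> output (1, 'a'), add 'aa' as idx 2
Step 3: w='a' (idx 1), next='c' -> output (1, 'c'), add 'ac' as idx 3
Step 4: w='' (idx 0), next='c' -> output (0, 'c'), add 'c' as idx 4
Step 5: w='c' (idx 4), next='c' -> output (4, 'c'), add 'cc' as idx 5
Step 6: w='cc' (idx 5), next='c' -> output (5, 'c'), add 'ccc' as idx 6
Step 7: w='cc' (idx 5), end of input -> output (5, '')


Encoded: [(0, 'a'), (1, 'a'), (1, 'c'), (0, 'c'), (4, 'c'), (5, 'c'), (5, '')]


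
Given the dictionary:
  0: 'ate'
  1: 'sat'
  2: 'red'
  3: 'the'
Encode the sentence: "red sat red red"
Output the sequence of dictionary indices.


Look up each word in the dictionary:
  'red' -> 2
  'sat' -> 1
  'red' -> 2
  'red' -> 2

Encoded: [2, 1, 2, 2]


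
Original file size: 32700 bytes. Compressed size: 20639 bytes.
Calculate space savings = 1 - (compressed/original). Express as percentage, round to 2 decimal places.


ratio = compressed/original = 20639/32700 = 0.631162
savings = 1 - ratio = 1 - 0.631162 = 0.368838
as a percentage: 0.368838 * 100 = 36.88%

Space savings = 1 - 20639/32700 = 36.88%


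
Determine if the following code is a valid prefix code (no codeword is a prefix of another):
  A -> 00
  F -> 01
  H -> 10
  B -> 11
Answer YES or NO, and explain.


Checking each pair (does one codeword prefix another?):
  A='00' vs F='01': no prefix
  A='00' vs H='10': no prefix
  A='00' vs B='11': no prefix
  F='01' vs A='00': no prefix
  F='01' vs H='10': no prefix
  F='01' vs B='11': no prefix
  H='10' vs A='00': no prefix
  H='10' vs F='01': no prefix
  H='10' vs B='11': no prefix
  B='11' vs A='00': no prefix
  B='11' vs F='01': no prefix
  B='11' vs H='10': no prefix
No violation found over all pairs.

YES -- this is a valid prefix code. No codeword is a prefix of any other codeword.


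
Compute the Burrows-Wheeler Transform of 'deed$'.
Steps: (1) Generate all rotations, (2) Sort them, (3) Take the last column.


Rotations (sorted):
  0: $deed -> last char: d
  1: d$dee -> last char: e
  2: deed$ -> last char: $
  3: ed$de -> last char: e
  4: eed$d -> last char: d


BWT = de$ed


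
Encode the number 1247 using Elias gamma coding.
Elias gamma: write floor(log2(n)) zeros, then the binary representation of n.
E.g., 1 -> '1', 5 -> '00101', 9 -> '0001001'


num_bits = floor(log2(1247)) + 1 = 11
leading_zeros = num_bits - 1 = 10
binary(1247) = 10011011111

Elias gamma(1247) = '0000000000' + '10011011111' = 000000000010011011111 (21 bits)


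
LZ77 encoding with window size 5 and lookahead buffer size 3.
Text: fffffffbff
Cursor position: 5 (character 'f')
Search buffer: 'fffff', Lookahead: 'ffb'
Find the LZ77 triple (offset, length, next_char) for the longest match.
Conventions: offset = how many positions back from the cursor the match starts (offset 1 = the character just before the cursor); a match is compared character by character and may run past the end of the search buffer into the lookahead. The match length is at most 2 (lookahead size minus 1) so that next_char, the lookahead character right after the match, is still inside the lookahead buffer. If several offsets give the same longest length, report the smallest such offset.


Try each offset into the search buffer:
  offset=1 (pos 4, char 'f'): match length 2
  offset=2 (pos 3, char 'f'): match length 2
  offset=3 (pos 2, char 'f'): match length 2
  offset=4 (pos 1, char 'f'): match length 2
  offset=5 (pos 0, char 'f'): match length 2
Longest match has length 2, found at offsets 1, 2, 3, 4, 5; take the smallest, offset 1.
next_char = character at position 5 + 2 = 7 -> 'b'

Best match: offset=1, length=2 (matching 'ff' starting at position 4)
LZ77 triple: (1, 2, 'b')


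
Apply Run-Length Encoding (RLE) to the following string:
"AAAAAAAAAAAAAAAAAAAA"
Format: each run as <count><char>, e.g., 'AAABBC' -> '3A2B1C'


Scanning runs left to right:
  i=0: run of 'A' x 20 -> '20A'

RLE = 20A


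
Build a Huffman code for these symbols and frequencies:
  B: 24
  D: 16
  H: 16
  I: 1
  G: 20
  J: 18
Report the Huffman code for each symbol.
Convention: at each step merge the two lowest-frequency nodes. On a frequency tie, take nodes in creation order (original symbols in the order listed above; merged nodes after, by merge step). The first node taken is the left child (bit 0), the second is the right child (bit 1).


Huffman tree construction:
Step 1: Merge I(1) + D(16) = 17
Step 2: Merge H(16) + (I+D)(17) = 33
Step 3: Merge J(18) + G(20) = 38
Step 4: Merge B(24) + (H+(I+D))(33) = 57
Step 5: Merge (J+G)(38) + (B+(H+(I+D)))(57) = 95
Read each symbol's code off the tree from the root (left child = 0, right child = 1).

Codes:
  B: 10 (length 2)
  D: 1111 (length 4)
  H: 110 (length 3)
  I: 1110 (length 4)
  G: 01 (length 2)
  J: 00 (length 2)
Average code length: 240/95 = 2.5263 bits/symbol


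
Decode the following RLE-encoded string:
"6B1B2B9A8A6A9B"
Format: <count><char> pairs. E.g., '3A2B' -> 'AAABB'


Expanding each <count><char> pair:
  6B -> 'BBBBBB'
  1B -> 'B'
  2B -> 'BB'
  9A -> 'AAAAAAAAA'
  8A -> 'AAAAAAAA'
  6A -> 'AAAAAA'
  9B -> 'BBBBBBBBB'

Decoded = BBBBBBBBBAAAAAAAAAAAAAAAAAAAAAAABBBBBBBBB


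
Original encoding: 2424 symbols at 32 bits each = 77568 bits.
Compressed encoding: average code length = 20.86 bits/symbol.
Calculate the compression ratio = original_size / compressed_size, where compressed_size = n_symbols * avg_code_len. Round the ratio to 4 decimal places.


original_size = n_symbols * orig_bits = 2424 * 32 = 77568 bits
compressed_size = n_symbols * avg_code_len = 2424 * 20.86 = 50564.64 bits
ratio = original_size / compressed_size = 77568 / 50564.64 = 1.534

Compression ratio = 1.534


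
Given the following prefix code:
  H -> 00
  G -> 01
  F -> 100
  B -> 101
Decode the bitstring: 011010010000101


Decoding step by step:
Bits 01 -> G
Bits 101 -> B
Bits 00 -> H
Bits 100 -> F
Bits 00 -> H
Bits 101 -> B


Decoded message: GBHFHB


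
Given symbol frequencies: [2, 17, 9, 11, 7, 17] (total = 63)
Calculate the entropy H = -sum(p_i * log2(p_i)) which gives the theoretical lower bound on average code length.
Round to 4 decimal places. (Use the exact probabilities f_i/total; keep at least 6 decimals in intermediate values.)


Per-symbol terms -p_i * log2(p_i) with p_i = f_i/63:
  p = 2/63 = 0.031746: log2(p) = -4.977280, -p*log2(p) = 0.158009
  p = 17/63 = 0.269841: log2(p) = -1.889817, -p*log2(p) = 0.509951
  p = 9/63 = 0.142857: log2(p) = -2.807355, -p*log2(p) = 0.401051
  p = 11/63 = 0.174603: log2(p) = -2.517848, -p*log2(p) = 0.439624
  p = 7/63 = 0.111111: log2(p) = -3.169925, -p*log2(p) = 0.352214
  p = 17/63 = 0.269841: log2(p) = -1.889817, -p*log2(p) = 0.509951
H = 0.158009 + 0.509951 + 0.401051 + 0.439624 + 0.352214 + 0.509951 = 2.370800

H = 2.3708 bits/symbol


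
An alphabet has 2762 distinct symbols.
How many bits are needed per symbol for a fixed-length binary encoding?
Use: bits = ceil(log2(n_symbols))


log2(2762) = 11.4315
Bracket: 2^11 = 2048 < 2762 <= 2^12 = 4096
So ceil(log2(2762)) = 12

bits = ceil(log2(2762)) = ceil(11.4315) = 12 bits


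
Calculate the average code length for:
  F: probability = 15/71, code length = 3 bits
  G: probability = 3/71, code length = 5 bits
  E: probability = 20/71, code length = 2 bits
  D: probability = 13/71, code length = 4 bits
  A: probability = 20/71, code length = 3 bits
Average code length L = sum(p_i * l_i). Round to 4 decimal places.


Weighted contributions p_i * l_i:
  F: (15/71) * 3 = 45/71
  G: (3/71) * 5 = 15/71
  E: (20/71) * 2 = 40/71
  D: (13/71) * 4 = 52/71
  A: (20/71) * 3 = 60/71
Sum = (45 + 15 + 40 + 52 + 60)/71 = 212/71

L = 212/71 = 2.9859 bits/symbol


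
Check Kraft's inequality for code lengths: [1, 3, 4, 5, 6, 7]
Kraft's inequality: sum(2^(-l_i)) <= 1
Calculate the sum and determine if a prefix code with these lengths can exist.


Sum = 2^(-1) + 2^(-3) + 2^(-4) + 2^(-5) + 2^(-6) + 2^(-7)
    = 0.5 + 0.125 + 0.0625 + 0.03125 + 0.015625 + 0.0078125
    = 95/128 = 0.7421875
Since 0.7421875 <= 1, Kraft's inequality IS satisfied.
A prefix code with these lengths CAN exist.

Kraft sum = 0.7421875. Satisfied.


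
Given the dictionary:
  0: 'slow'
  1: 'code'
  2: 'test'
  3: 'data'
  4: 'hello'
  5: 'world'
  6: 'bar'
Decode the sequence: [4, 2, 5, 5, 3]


Look up each index in the dictionary:
  4 -> 'hello'
  2 -> 'test'
  5 -> 'world'
  5 -> 'world'
  3 -> 'data'

Decoded: "hello test world world data"


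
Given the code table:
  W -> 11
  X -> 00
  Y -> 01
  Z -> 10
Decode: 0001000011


Decoding:
00 -> X
01 -> Y
00 -> X
00 -> X
11 -> W


Result: XYXXW


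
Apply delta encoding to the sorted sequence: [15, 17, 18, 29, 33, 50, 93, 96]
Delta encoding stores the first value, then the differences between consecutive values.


First value: 15
Deltas:
  17 - 15 = 2
  18 - 17 = 1
  29 - 18 = 11
  33 - 29 = 4
  50 - 33 = 17
  93 - 50 = 43
  96 - 93 = 3


Delta encoded: [15, 2, 1, 11, 4, 17, 43, 3]


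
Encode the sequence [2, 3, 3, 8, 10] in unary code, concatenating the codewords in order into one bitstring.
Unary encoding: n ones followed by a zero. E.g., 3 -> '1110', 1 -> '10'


Encode each number as n ones followed by a terminating 0:
  2 -> 110 (3 bits)
  3 -> 1110 (4 bits)
  3 -> 1110 (4 bits)
  8 -> 111111110 (9 bits)
  10 -> 11111111110 (11 bits)
Total length = 3 + 4 + 4 + 9 + 11 = 31 bits.

Unary([2, 3, 3, 8, 10]) = 1101110111011111111011111111110 (31 bits)


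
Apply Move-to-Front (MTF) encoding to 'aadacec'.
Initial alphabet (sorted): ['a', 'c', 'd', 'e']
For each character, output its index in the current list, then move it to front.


MTF encoding:
'a': index 0 in ['a', 'c', 'd', 'e'] -> ['a', 'c', 'd', 'e']
'a': index 0 in ['a', 'c', 'd', 'e'] -> ['a', 'c', 'd', 'e']
'd': index 2 in ['a', 'c', 'd', 'e'] -> ['d', 'a', 'c', 'e']
'a': index 1 in ['d', 'a', 'c', 'e'] -> ['a', 'd', 'c', 'e']
'c': index 2 in ['a', 'd', 'c', 'e'] -> ['c', 'a', 'd', 'e']
'e': index 3 in ['c', 'a', 'd', 'e'] -> ['e', 'c', 'a', 'd']
'c': index 1 in ['e', 'c', 'a', 'd'] -> ['c', 'e', 'a', 'd']


Output: [0, 0, 2, 1, 2, 3, 1]


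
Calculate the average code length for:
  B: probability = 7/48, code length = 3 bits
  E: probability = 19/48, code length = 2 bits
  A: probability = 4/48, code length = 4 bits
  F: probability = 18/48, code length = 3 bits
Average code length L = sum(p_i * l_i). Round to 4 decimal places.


Weighted contributions p_i * l_i:
  B: (7/48) * 3 = 21/48
  E: (19/48) * 2 = 38/48
  A: (4/48) * 4 = 16/48
  F: (18/48) * 3 = 54/48
Sum = (21 + 38 + 16 + 54)/48 = 129/48

L = 129/48 = 2.6875 bits/symbol


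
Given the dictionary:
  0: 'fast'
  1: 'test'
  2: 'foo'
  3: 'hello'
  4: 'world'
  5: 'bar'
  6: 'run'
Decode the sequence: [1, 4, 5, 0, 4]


Look up each index in the dictionary:
  1 -> 'test'
  4 -> 'world'
  5 -> 'bar'
  0 -> 'fast'
  4 -> 'world'

Decoded: "test world bar fast world"


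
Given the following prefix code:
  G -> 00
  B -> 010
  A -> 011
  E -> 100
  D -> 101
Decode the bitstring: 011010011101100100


Decoding step by step:
Bits 011 -> A
Bits 010 -> B
Bits 011 -> A
Bits 101 -> D
Bits 100 -> E
Bits 100 -> E


Decoded message: ABADEE


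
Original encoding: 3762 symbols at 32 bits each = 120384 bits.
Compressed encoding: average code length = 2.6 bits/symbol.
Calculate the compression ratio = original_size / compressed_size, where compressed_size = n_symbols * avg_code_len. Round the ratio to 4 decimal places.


original_size = n_symbols * orig_bits = 3762 * 32 = 120384 bits
compressed_size = n_symbols * avg_code_len = 3762 * 2.6 = 9781.2 bits
ratio = original_size / compressed_size = 120384 / 9781.2 = 12.3077

Compression ratio = 12.3077


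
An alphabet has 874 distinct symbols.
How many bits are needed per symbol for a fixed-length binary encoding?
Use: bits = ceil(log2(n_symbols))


log2(874) = 9.7715
Bracket: 2^9 = 512 < 874 <= 2^10 = 1024
So ceil(log2(874)) = 10

bits = ceil(log2(874)) = ceil(9.7715) = 10 bits


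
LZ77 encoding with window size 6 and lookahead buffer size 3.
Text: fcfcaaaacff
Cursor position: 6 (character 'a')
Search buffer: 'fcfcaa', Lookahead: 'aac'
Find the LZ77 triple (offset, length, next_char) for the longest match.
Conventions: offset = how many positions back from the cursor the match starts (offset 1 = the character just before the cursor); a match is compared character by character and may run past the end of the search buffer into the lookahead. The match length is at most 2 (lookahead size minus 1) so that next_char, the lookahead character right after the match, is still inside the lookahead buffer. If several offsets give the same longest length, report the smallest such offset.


Try each offset into the search buffer:
  offset=1 (pos 5, char 'a'): match length 2
  offset=2 (pos 4, char 'a'): match length 2
  offset=3 (pos 3, char 'c'): match length 0
  offset=4 (pos 2, char 'f'): match length 0
  offset=5 (pos 1, char 'c'): match length 0
  offset=6 (pos 0, char 'f'): match length 0
Longest match has length 2, found at offsets 1, 2; take the smallest, offset 1.
next_char = character at position 6 + 2 = 8 -> 'c'

Best match: offset=1, length=2 (matching 'aa' starting at position 5)
LZ77 triple: (1, 2, 'c')


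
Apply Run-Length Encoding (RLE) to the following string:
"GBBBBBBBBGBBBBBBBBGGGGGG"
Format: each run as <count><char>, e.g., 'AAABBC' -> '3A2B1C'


Scanning runs left to right:
  i=0: run of 'G' x 1 -> '1G'
  i=1: run of 'B' x 8 -> '8B'
  i=9: run of 'G' x 1 -> '1G'
  i=10: run of 'B' x 8 -> '8B'
  i=18: run of 'G' x 6 -> '6G'

RLE = 1G8B1G8B6G


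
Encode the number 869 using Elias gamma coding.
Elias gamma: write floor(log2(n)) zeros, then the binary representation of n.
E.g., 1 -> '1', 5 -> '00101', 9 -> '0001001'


num_bits = floor(log2(869)) + 1 = 10
leading_zeros = num_bits - 1 = 9
binary(869) = 1101100101

Elias gamma(869) = '000000000' + '1101100101' = 0000000001101100101 (19 bits)


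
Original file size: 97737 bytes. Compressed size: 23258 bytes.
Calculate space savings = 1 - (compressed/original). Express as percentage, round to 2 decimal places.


ratio = compressed/original = 23258/97737 = 0.237965
savings = 1 - ratio = 1 - 0.237965 = 0.762035
as a percentage: 0.762035 * 100 = 76.2%

Space savings = 1 - 23258/97737 = 76.2%


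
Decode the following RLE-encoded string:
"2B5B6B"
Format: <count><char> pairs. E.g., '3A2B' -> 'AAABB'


Expanding each <count><char> pair:
  2B -> 'BB'
  5B -> 'BBBBB'
  6B -> 'BBBBBB'

Decoded = BBBBBBBBBBBBB


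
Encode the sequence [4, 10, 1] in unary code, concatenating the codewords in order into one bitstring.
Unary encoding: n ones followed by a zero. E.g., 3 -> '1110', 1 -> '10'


Encode each number as n ones followed by a terminating 0:
  4 -> 11110 (5 bits)
  10 -> 11111111110 (11 bits)
  1 -> 10 (2 bits)
Total length = 5 + 11 + 2 = 18 bits.

Unary([4, 10, 1]) = 111101111111111010 (18 bits)


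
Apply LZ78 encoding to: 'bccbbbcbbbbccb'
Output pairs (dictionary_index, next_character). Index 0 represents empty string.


LZ78 encoding steps:
Dictionary: {0: ''}
Step 1: w='' (idx 0), next='b' -> output (0, 'b'), add 'b' as idx 1
Step 2: w='' (idx 0), next='c' -> output (0, 'c'), add 'c' as idx 2
Step 3: w='c' (idx 2), next='b' -> output (2, 'b'), add 'cb' as idx 3
Step 4: w='b' (idx 1), next='b' -> output (1, 'b'), add 'bb' as idx 4
Step 5: w='cb' (idx 3), next='b' -> output (3, 'b'), add 'cbb' as idx 5
Step 6: w='bb' (idx 4), next='c' -> output (4, 'c'), add 'bbc' as idx 6
Step 7: w='cb' (idx 3), end of input -> output (3, '')


Encoded: [(0, 'b'), (0, 'c'), (2, 'b'), (1, 'b'), (3, 'b'), (4, 'c'), (3, '')]


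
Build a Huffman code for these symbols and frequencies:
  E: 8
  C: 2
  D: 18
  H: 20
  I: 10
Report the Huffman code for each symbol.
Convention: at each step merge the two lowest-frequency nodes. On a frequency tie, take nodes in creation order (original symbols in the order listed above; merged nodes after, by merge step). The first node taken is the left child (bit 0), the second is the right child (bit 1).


Huffman tree construction:
Step 1: Merge C(2) + E(8) = 10
Step 2: Merge I(10) + (C+E)(10) = 20
Step 3: Merge D(18) + H(20) = 38
Step 4: Merge (I+(C+E))(20) + (D+H)(38) = 58
Read each symbol's code off the tree from the root (left child = 0, right child = 1).

Codes:
  E: 011 (length 3)
  C: 010 (length 3)
  D: 10 (length 2)
  H: 11 (length 2)
  I: 00 (length 2)
Average code length: 126/58 = 2.1724 bits/symbol


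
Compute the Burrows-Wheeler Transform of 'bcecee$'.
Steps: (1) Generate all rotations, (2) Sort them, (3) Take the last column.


Rotations (sorted):
  0: $bcecee -> last char: e
  1: bcecee$ -> last char: $
  2: cecee$b -> last char: b
  3: cee$bce -> last char: e
  4: e$bcece -> last char: e
  5: ecee$bc -> last char: c
  6: ee$bcec -> last char: c


BWT = e$beecc


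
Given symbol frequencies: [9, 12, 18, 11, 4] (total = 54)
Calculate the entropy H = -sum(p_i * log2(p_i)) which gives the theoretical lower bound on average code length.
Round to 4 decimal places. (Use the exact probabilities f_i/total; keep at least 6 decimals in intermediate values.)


Per-symbol terms -p_i * log2(p_i) with p_i = f_i/54:
  p = 9/54 = 0.166667: log2(p) = -2.584963, -p*log2(p) = 0.430827
  p = 12/54 = 0.222222: log2(p) = -2.169925, -p*log2(p) = 0.482206
  p = 18/54 = 0.333333: log2(p) = -1.584963, -p*log2(p) = 0.528321
  p = 11/54 = 0.203704: log2(p) = -2.295456, -p*log2(p) = 0.467593
  p = 4/54 = 0.074074: log2(p) = -3.754888, -p*log2(p) = 0.278140
H = 0.430827 + 0.482206 + 0.528321 + 0.467593 + 0.278140 = 2.187087

H = 2.1871 bits/symbol


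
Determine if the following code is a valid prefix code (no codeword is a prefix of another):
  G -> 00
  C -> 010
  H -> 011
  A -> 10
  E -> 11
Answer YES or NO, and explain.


Checking each pair (does one codeword prefix another?):
  G='00' vs C='010': no prefix
  G='00' vs H='011': no prefix
  G='00' vs A='10': no prefix
  G='00' vs E='11': no prefix
  C='010' vs G='00': no prefix
  C='010' vs H='011': no prefix
  C='010' vs A='10': no prefix
  C='010' vs E='11': no prefix
  H='011' vs G='00': no prefix
  H='011' vs C='010': no prefix
  H='011' vs A='10': no prefix
  H='011' vs E='11': no prefix
  A='10' vs G='00': no prefix
  A='10' vs C='010': no prefix
  A='10' vs H='011': no prefix
  A='10' vs E='11': no prefix
  E='11' vs G='00': no prefix
  E='11' vs C='010': no prefix
  E='11' vs H='011': no prefix
  E='11' vs A='10': no prefix
No violation found over all pairs.

YES -- this is a valid prefix code. No codeword is a prefix of any other codeword.


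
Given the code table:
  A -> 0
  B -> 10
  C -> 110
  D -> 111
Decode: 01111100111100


Decoding:
0 -> A
111 -> D
110 -> C
0 -> A
111 -> D
10 -> B
0 -> A


Result: ADCADBA


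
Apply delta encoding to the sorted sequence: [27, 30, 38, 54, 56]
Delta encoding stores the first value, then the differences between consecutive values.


First value: 27
Deltas:
  30 - 27 = 3
  38 - 30 = 8
  54 - 38 = 16
  56 - 54 = 2


Delta encoded: [27, 3, 8, 16, 2]


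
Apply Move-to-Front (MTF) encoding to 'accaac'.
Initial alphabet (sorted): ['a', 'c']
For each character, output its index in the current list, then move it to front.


MTF encoding:
'a': index 0 in ['a', 'c'] -> ['a', 'c']
'c': index 1 in ['a', 'c'] -> ['c', 'a']
'c': index 0 in ['c', 'a'] -> ['c', 'a']
'a': index 1 in ['c', 'a'] -> ['a', 'c']
'a': index 0 in ['a', 'c'] -> ['a', 'c']
'c': index 1 in ['a', 'c'] -> ['c', 'a']


Output: [0, 1, 0, 1, 0, 1]


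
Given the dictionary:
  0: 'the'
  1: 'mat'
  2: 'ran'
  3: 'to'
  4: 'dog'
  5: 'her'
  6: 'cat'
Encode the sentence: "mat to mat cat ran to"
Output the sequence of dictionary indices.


Look up each word in the dictionary:
  'mat' -> 1
  'to' -> 3
  'mat' -> 1
  'cat' -> 6
  'ran' -> 2
  'to' -> 3

Encoded: [1, 3, 1, 6, 2, 3]


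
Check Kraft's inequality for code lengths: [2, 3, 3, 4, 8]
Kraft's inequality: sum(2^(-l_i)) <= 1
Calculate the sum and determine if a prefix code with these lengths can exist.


Sum = 2^(-2) + 2^(-3) + 2^(-3) + 2^(-4) + 2^(-8)
    = 0.25 + 0.125 + 0.125 + 0.0625 + 0.00390625
    = 145/256 = 0.56640625
Since 0.56640625 <= 1, Kraft's inequality IS satisfied.
A prefix code with these lengths CAN exist.

Kraft sum = 0.56640625. Satisfied.


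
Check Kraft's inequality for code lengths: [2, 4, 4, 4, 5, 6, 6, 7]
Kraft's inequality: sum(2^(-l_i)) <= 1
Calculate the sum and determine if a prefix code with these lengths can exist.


Sum = 2^(-2) + 2^(-4) + 2^(-4) + 2^(-4) + 2^(-5) + 2^(-6) + 2^(-6) + 2^(-7)
    = 0.25 + 0.0625 + 0.0625 + 0.0625 + 0.03125 + 0.015625 + 0.015625 + 0.0078125
    = 65/128 = 0.5078125
Since 0.5078125 <= 1, Kraft's inequality IS satisfied.
A prefix code with these lengths CAN exist.

Kraft sum = 0.5078125. Satisfied.


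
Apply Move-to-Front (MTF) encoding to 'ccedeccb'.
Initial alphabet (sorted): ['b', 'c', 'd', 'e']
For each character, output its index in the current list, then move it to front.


MTF encoding:
'c': index 1 in ['b', 'c', 'd', 'e'] -> ['c', 'b', 'd', 'e']
'c': index 0 in ['c', 'b', 'd', 'e'] -> ['c', 'b', 'd', 'e']
'e': index 3 in ['c', 'b', 'd', 'e'] -> ['e', 'c', 'b', 'd']
'd': index 3 in ['e', 'c', 'b', 'd'] -> ['d', 'e', 'c', 'b']
'e': index 1 in ['d', 'e', 'c', 'b'] -> ['e', 'd', 'c', 'b']
'c': index 2 in ['e', 'd', 'c', 'b'] -> ['c', 'e', 'd', 'b']
'c': index 0 in ['c', 'e', 'd', 'b'] -> ['c', 'e', 'd', 'b']
'b': index 3 in ['c', 'e', 'd', 'b'] -> ['b', 'c', 'e', 'd']


Output: [1, 0, 3, 3, 1, 2, 0, 3]


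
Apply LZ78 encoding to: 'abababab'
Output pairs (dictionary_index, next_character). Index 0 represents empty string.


LZ78 encoding steps:
Dictionary: {0: ''}
Step 1: w='' (idx 0), next='a' -> output (0, 'a'), add 'a' as idx 1
Step 2: w='' (idx 0), next='b' -> output (0, 'b'), add 'b' as idx 2
Step 3: w='a' (idx 1), next='b' -> output (1, 'b'), add 'ab' as idx 3
Step 4: w='ab' (idx 3), next='a' -> output (3, 'a'), add 'aba' as idx 4
Step 5: w='b' (idx 2), end of input -> output (2, '')


Encoded: [(0, 'a'), (0, 'b'), (1, 'b'), (3, 'a'), (2, '')]
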